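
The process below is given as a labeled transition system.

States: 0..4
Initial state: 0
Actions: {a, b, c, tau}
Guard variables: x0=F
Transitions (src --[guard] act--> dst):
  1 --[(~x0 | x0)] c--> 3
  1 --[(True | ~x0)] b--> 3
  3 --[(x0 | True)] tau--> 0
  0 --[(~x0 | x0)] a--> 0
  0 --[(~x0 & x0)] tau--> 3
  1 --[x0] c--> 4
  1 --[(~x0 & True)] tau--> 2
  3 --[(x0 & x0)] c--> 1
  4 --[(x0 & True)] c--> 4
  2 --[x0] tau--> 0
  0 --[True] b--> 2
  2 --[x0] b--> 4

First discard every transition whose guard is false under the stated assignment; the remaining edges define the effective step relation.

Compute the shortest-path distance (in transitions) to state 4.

Layered search for 4:
  L0 = {0}
  L1 = {2}
4 never appears.

Answer: UNREACHABLE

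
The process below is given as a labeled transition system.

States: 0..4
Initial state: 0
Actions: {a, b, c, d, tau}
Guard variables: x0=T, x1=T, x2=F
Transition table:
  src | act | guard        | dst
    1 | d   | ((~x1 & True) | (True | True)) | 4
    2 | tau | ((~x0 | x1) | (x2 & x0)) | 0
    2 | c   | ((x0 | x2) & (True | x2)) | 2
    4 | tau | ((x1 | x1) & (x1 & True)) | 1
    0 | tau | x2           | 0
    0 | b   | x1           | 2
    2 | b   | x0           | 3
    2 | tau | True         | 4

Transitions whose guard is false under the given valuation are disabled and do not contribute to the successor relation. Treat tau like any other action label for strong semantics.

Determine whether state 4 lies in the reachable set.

Guard filter leaves 7 enabled edge(s).
depth 0: {0}
depth 1: {2}  cumulative {0,2}
depth 2: {3,4}  cumulative {0,2,3,4}
depth 3: {1}  cumulative {0,1,2,3,4}
Reachable = {0,1,2,3,4}
Path to 4: b·tau

Answer: REACHABLE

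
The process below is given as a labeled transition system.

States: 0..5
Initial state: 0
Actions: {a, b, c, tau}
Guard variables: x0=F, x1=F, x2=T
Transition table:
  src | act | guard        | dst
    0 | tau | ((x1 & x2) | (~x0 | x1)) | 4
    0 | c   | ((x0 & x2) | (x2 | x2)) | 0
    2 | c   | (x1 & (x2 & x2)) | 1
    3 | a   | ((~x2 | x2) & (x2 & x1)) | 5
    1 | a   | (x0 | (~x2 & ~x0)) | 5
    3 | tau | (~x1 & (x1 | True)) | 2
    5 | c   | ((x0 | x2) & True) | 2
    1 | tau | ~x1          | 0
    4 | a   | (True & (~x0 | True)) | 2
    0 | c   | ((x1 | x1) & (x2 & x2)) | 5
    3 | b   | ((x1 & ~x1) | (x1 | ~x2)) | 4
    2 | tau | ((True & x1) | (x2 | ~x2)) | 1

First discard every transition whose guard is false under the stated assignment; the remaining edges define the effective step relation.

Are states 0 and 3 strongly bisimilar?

Answer: NOT BISIMILAR

Working:
Compute ~ classes (split until stable):
  round 0: {{0,1,2,3,4,5}}
  round 1: {{0},{1,2,3},{4},{5}}
  round 2: {{0},{1},{2,3},{4},{5}}
  round 3: {{0},{1},{2},{3},{4},{5}}
Fixed point at round 4; 6 class(es).
0∈{0}, 3∈{3}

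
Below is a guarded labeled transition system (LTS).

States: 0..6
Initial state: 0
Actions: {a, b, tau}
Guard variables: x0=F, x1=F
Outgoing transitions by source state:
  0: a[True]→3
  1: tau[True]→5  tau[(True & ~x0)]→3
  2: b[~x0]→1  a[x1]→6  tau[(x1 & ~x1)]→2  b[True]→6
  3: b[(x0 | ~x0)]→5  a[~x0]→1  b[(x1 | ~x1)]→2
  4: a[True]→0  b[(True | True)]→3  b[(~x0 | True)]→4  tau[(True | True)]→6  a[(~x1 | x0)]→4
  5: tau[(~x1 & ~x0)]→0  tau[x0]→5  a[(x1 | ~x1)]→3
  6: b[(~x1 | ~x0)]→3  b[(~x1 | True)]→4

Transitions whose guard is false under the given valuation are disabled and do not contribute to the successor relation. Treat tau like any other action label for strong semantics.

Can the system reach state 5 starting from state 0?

Answer: REACHABLE

Trace:
Guard filter leaves 17 enabled edge(s).
Layer 0: {0}
Layer 1: {3}  now seen {0,3}
Layer 2: {1,2,5}  now seen {0,1,2,3,5}
Layer 3: {6}  now seen {0,1,2,3,5,6}
Layer 4: {4}  now seen {0,1,2,3,4,5,6}
Reach set: {0,1,2,3,4,5,6}
Path to 5: a·b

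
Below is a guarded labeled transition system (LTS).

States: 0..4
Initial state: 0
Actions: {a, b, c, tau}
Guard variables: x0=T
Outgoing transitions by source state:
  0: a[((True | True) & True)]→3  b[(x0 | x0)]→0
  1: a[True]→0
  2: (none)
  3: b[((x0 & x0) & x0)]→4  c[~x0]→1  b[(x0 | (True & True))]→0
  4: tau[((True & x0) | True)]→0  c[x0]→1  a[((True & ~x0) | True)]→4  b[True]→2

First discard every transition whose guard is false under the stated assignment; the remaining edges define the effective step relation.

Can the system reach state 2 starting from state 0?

9 transition(s) survive guard evaluation.
Layer 0: {0}
Layer 1: {3}  now seen {0,3}
Layer 2: {4}  now seen {0,3,4}
Layer 3: {1,2}  now seen {0,1,2,3,4}
Reachable = {0,1,2,3,4}
trace reaching 2: a·b·b

Answer: REACHABLE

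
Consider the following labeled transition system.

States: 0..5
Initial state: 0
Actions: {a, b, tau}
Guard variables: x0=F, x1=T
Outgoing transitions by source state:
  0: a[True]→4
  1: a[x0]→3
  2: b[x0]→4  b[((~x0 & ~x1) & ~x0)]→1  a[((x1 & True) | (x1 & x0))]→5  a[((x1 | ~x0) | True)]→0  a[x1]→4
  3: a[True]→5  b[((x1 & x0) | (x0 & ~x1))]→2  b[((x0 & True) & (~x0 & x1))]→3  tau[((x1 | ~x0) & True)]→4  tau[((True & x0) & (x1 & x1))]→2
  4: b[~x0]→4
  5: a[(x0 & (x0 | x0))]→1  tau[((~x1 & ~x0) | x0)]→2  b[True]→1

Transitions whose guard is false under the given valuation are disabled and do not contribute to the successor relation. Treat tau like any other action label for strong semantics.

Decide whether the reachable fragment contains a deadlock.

Answer: DEADLOCK-FREE

Analysis:
R = {0,4}
  0: a→4  [1 exit(s)]
  4: b→4  [1 exit(s)]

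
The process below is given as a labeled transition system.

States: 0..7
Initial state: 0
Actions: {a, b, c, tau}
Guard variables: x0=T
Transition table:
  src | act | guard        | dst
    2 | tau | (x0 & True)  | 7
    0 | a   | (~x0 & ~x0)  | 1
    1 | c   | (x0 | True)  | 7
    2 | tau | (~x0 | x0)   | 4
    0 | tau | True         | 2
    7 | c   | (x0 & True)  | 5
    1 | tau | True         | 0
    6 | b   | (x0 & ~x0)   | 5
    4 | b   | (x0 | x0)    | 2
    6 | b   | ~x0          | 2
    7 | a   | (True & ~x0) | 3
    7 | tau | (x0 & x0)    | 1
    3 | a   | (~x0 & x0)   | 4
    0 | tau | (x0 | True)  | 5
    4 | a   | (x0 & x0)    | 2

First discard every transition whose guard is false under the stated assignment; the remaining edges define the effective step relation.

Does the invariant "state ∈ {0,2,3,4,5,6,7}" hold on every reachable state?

Inv-set: {0,2,3,4,5,6,7}
Reach set: {0,1,2,4,5,7}
  0: safe
  1: VIOLATES
  2: safe
  4: safe
  5: safe
  7: safe
counterexample path to 1: tau·tau·tau

Answer: INVARIANT VIOLATED at state 1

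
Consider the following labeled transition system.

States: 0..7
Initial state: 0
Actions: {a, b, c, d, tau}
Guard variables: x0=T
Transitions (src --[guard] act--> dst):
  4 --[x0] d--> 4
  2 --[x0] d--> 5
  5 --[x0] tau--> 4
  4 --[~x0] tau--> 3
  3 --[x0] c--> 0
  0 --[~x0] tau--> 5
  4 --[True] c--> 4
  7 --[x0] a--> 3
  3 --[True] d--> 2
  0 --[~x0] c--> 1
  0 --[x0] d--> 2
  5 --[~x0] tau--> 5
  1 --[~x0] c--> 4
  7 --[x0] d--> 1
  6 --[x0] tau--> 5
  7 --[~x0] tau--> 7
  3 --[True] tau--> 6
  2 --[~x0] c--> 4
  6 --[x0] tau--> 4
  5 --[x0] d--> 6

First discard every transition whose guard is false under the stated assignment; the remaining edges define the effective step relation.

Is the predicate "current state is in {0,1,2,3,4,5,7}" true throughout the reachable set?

Answer: INVARIANT VIOLATED at state 6

Working:
Allowed set {0,1,2,3,4,5,7}
Reach set: {0,2,4,5,6}
  0: ✓
  2: ✓
  4: ✓
  5: ✓
  6: ✗ unsafe
witness against invariant: d·d·d → 6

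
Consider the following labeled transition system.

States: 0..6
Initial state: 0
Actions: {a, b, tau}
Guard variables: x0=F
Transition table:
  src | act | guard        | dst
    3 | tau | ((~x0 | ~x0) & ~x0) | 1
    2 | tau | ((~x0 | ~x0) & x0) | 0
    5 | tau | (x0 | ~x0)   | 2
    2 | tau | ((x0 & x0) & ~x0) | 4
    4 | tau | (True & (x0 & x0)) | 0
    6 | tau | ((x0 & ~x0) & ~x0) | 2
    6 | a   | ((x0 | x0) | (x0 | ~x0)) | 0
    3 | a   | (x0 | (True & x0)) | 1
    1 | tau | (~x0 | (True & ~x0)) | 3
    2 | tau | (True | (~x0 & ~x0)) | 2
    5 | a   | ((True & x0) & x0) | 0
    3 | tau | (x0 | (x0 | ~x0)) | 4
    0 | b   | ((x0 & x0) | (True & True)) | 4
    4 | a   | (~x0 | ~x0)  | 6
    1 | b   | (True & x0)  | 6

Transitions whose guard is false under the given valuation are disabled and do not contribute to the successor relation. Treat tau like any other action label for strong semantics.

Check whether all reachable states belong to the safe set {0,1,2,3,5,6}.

Inv-set: {0,1,2,3,5,6}
Reach set: {0,4,6}
  0: safe
  4: outside
  6: safe
reach 4 via b — violates

Answer: INVARIANT VIOLATED at state 4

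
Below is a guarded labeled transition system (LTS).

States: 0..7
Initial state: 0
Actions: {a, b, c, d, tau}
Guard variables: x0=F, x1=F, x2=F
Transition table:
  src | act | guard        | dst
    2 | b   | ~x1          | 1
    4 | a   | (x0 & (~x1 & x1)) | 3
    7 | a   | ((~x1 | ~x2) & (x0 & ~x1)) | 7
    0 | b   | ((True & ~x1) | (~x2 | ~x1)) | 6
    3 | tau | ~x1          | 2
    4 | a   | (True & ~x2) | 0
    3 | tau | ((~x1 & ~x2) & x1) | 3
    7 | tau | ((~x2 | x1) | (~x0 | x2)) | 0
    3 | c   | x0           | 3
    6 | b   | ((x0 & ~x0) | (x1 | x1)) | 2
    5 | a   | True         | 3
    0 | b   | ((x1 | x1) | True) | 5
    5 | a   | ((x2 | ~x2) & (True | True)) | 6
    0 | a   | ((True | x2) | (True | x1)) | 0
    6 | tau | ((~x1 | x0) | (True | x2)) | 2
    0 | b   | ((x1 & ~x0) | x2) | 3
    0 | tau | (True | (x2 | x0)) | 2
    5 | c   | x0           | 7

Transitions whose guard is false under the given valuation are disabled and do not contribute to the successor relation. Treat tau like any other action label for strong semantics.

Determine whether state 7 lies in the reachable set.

Answer: UNREACHABLE

Working:
11 transition(s) survive guard evaluation.
depth 0: {0}
depth 1: {2,5,6}  now seen {0,2,5,6}
depth 2: {1,3}  now seen {0,1,2,3,5,6}
Reachable = {0,1,2,3,5,6}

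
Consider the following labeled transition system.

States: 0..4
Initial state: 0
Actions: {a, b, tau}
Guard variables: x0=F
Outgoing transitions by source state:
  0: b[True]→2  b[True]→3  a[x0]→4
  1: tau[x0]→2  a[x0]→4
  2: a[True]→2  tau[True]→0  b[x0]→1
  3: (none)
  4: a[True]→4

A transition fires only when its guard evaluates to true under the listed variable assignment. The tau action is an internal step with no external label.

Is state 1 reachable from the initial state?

Answer: UNREACHABLE

Working:
After dropping false guards: 5 live edges.
depth 0: {0}
depth 1: {2,3}  total {0,2,3}
Reachable = {0,2,3}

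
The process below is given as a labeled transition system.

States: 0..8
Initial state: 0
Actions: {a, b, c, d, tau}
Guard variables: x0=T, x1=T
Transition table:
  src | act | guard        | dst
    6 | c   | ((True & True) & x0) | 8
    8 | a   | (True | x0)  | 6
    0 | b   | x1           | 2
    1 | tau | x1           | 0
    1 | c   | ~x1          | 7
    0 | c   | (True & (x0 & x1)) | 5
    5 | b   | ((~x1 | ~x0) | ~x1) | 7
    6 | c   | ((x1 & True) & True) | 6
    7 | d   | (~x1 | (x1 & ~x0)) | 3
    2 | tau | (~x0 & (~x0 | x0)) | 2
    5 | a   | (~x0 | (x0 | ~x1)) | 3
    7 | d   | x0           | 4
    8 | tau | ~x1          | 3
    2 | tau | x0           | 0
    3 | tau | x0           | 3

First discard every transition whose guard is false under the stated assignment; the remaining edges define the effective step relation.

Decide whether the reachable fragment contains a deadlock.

Answer: DEADLOCK-FREE

Working:
R = {0,2,3,5}
  0: b→2  c→5  [2 exit(s)]
  2: tau→0  [1 exit(s)]
  3: tau→3  [1 exit(s)]
  5: a→3  [1 exit(s)]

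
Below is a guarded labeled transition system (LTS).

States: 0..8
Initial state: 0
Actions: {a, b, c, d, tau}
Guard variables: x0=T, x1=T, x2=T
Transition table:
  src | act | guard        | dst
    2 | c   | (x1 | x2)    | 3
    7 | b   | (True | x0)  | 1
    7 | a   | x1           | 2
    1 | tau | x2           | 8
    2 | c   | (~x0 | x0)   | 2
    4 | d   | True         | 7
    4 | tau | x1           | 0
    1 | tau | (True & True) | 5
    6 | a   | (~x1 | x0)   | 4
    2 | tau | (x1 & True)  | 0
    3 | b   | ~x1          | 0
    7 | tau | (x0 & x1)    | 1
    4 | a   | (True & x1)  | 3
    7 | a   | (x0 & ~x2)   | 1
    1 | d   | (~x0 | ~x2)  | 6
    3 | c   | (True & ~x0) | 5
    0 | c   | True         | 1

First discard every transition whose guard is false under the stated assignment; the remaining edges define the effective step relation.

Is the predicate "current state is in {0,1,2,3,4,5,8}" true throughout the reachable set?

Answer: INVARIANT HOLDS

Working:
Inv-set: {0,1,2,3,4,5,8}
R = {0,1,5,8}
  0: ok
  1: ok
  5: ok
  8: ok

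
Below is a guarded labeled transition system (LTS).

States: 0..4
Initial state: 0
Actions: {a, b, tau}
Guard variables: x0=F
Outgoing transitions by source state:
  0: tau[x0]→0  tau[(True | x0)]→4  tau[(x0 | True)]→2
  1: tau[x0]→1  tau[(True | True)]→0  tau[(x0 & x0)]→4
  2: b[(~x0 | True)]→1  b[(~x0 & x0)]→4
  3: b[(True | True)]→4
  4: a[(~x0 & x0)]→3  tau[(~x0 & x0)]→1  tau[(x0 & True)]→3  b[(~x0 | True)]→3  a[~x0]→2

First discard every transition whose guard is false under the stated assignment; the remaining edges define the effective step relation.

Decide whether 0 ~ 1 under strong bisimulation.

Answer: NOT BISIMILAR

Trace:
Compute ~ classes (split until stable):
  P[0] = {{0,1,2,3,4}}
  P[1] = {{0,1},{2,3},{4}}
  P[2] = {{0},{1},{2},{3},{4}}
Fixed point at round 3; 5 class(es).
class of 0: {0}; class of 1: {1}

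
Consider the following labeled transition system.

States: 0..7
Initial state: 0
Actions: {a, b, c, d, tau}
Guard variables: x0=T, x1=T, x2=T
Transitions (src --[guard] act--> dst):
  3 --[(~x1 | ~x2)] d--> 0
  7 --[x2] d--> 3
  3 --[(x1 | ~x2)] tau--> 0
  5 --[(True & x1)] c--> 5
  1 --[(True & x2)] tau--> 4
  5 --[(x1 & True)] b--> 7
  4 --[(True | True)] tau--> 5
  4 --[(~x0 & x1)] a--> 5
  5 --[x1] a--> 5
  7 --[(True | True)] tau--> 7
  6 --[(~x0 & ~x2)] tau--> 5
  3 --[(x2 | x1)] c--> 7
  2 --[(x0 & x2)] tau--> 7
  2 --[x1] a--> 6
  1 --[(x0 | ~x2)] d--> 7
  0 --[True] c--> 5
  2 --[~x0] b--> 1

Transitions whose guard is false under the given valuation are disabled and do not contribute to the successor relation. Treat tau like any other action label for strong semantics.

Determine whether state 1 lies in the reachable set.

Answer: UNREACHABLE

Working:
13 transition(s) survive guard evaluation.
Layer 0: {0}
Layer 1: {5}  total {0,5}
Layer 2: {7}  total {0,5,7}
Layer 3: {3}  total {0,3,5,7}
Reachable = {0,3,5,7}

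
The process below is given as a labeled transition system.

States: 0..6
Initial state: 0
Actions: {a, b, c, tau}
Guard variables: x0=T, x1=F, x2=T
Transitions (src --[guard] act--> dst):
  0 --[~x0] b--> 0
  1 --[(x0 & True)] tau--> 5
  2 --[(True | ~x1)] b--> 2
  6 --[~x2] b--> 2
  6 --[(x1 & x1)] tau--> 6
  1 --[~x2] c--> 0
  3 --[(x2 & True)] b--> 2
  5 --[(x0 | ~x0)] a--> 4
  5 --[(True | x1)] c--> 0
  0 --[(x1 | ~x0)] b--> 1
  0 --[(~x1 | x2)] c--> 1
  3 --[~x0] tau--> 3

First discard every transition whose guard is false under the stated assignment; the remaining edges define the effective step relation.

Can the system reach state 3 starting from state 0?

After dropping false guards: 6 live edges.
depth 0: {0}
depth 1: {1}  total {0,1}
depth 2: {5}  total {0,1,5}
depth 3: {4}  total {0,1,4,5}
Reachable = {0,1,4,5}

Answer: UNREACHABLE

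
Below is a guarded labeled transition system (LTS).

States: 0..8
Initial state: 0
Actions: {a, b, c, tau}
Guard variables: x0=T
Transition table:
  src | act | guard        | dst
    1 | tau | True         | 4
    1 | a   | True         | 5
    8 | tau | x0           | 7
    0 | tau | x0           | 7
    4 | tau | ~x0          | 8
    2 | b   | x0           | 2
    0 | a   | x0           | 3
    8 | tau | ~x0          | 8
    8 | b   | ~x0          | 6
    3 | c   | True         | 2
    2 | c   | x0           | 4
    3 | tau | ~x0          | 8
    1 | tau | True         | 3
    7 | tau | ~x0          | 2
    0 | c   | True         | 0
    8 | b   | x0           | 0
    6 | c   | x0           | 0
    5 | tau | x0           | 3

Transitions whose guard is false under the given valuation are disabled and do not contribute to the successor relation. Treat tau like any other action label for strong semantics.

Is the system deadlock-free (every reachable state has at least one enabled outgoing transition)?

Answer: DEADLOCK at state 4

Analysis:
R = {0,2,3,4,7}
  0: a→3  c→0  tau→7  [3 out]
  2: b→2  c→4  [2 out]
  3: c→2  [1 out]
  4: ∅  [STUCK]
  7: ∅  [STUCK]
witness 4: a·c·c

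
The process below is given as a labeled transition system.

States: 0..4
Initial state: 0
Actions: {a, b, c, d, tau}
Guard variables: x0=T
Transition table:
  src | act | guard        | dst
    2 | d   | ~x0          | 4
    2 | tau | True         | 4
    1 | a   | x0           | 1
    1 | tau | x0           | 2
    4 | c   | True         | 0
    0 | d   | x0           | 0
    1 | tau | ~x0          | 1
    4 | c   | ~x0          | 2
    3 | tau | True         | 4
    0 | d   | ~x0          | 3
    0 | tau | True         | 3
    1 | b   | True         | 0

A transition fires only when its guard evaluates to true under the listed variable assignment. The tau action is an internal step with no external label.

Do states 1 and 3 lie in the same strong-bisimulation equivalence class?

Compute ~ classes (split until stable):
  π0 = {{0,1,2,3,4}}
  π1 = {{0},{1},{2,3},{4}}
stable after 2 split(s): 4 block(s)
1∈{1}, 3∈{2,3}

Answer: NOT BISIMILAR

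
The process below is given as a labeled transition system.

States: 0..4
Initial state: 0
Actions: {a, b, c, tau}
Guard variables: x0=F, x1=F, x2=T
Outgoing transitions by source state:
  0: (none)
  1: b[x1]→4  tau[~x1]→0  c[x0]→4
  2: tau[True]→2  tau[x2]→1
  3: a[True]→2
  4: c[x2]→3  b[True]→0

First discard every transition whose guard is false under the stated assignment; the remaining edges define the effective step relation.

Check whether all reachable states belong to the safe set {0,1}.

Inv-set: {0,1}
Reach set: {0}
  0: ok

Answer: INVARIANT HOLDS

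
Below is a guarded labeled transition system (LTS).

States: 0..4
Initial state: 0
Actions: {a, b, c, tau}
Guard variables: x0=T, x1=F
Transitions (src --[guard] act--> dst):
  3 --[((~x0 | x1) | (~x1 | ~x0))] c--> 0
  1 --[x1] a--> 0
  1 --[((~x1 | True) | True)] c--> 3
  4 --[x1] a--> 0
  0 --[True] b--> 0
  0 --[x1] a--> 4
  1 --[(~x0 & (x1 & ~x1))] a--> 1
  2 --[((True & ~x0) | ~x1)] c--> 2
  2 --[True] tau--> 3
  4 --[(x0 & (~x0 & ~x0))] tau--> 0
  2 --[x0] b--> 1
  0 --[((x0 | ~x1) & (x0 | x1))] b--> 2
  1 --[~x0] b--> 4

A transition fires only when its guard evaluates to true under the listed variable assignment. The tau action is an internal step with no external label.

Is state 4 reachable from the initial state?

Answer: UNREACHABLE

Working:
Guard filter leaves 7 enabled edge(s).
L0 = {0}
L1 = {2}  total {0,2}
L2 = {1,3}  total {0,1,2,3}
Reach set: {0,1,2,3}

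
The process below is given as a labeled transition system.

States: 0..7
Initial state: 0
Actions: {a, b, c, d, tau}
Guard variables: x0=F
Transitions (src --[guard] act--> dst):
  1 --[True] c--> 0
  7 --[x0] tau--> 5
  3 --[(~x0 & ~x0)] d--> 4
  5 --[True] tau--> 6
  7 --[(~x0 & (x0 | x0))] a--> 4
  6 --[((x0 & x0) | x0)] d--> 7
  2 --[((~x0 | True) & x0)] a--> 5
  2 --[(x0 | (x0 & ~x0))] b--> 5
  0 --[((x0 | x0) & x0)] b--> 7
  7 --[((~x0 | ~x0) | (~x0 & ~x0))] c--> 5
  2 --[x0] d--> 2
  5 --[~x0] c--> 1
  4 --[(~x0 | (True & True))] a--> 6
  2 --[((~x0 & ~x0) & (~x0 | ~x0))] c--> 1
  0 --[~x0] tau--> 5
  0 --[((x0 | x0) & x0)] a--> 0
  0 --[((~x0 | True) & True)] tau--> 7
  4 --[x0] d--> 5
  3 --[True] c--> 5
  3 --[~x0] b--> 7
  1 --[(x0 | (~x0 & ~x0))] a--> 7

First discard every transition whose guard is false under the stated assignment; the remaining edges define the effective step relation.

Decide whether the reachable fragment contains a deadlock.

Answer: DEADLOCK at state 6

Working:
Reach set: {0,1,5,6,7}
  0: tau→5  tau→7  [2 out]
  1: a→7  c→0  [2 out]
  5: c→1  tau→6  [2 out]
  6: ∅  [deadlock]
  7: c→5  [1 out]
Path to 6: tau·tau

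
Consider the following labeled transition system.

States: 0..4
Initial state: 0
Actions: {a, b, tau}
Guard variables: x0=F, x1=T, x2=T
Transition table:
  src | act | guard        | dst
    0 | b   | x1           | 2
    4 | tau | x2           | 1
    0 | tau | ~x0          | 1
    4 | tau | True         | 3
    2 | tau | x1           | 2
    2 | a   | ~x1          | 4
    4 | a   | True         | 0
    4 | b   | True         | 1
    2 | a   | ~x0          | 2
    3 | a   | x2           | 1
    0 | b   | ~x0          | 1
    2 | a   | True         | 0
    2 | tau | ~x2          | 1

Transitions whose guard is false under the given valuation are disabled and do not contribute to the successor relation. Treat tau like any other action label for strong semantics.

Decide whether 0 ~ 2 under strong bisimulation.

Bisimulation quotient by refinement:
  round 0: {{0,1,2,3,4}}
  round 1: {{0},{1},{2},{3},{4}}
Fixed point at round 2; 5 class(es).
[0]={0}  [2]={2}

Answer: NOT BISIMILAR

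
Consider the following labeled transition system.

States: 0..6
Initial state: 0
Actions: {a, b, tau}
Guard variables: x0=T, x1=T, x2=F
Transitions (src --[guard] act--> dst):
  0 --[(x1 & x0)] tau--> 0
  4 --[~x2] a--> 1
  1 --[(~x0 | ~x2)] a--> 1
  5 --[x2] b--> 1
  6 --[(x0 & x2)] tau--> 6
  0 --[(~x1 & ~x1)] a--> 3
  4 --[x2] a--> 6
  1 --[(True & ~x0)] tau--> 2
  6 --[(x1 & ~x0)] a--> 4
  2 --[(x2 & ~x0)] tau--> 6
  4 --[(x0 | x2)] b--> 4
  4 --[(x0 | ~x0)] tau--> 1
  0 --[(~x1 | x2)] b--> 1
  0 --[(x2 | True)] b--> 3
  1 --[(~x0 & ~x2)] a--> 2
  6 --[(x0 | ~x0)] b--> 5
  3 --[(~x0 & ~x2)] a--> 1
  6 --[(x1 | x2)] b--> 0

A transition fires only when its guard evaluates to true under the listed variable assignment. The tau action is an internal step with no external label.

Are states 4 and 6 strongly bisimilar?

Answer: NOT BISIMILAR

Trace:
Refine partition for ~:
  round 0: {{0,1,2,3,4,5,6}}
  round 1: {{0},{1},{2,3,5},{4},{6}}
Fixed point at round 2; 5 class(es).
[4]={4}  [6]={6}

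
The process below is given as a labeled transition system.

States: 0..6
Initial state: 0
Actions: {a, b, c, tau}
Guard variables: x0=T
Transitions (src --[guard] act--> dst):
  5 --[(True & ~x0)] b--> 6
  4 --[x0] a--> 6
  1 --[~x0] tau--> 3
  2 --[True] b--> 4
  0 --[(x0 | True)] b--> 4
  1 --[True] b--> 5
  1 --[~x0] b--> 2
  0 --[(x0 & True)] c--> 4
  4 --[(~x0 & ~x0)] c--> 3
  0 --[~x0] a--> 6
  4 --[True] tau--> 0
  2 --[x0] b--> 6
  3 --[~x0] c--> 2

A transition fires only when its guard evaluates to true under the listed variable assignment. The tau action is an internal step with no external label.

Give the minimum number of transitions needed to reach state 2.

Breadth-first toward 2:
  L0 = {0}
  L1 = {4}
  L2 = {6}
2 never appears.

Answer: UNREACHABLE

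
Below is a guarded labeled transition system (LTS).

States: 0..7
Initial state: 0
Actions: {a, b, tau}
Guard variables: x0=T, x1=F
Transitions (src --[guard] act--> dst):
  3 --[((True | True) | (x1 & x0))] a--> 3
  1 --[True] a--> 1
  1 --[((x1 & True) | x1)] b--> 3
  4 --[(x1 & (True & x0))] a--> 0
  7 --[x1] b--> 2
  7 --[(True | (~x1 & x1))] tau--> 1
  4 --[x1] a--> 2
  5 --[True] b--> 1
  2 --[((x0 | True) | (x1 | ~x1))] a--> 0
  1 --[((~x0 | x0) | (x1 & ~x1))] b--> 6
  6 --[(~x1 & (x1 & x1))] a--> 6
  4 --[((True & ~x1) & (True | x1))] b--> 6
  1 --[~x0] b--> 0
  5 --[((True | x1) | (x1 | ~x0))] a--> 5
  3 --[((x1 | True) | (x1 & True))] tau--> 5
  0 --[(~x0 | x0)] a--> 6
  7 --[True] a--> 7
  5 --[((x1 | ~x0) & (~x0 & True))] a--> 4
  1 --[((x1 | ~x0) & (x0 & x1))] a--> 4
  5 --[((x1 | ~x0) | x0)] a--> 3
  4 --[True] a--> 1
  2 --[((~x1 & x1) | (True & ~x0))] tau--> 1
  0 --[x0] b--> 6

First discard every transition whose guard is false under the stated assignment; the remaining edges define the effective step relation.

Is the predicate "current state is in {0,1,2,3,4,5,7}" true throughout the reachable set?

Allowed set {0,1,2,3,4,5,7}
R = {0,6}
  0: ✓
  6: ✗ unsafe
witness against invariant: a → 6

Answer: INVARIANT VIOLATED at state 6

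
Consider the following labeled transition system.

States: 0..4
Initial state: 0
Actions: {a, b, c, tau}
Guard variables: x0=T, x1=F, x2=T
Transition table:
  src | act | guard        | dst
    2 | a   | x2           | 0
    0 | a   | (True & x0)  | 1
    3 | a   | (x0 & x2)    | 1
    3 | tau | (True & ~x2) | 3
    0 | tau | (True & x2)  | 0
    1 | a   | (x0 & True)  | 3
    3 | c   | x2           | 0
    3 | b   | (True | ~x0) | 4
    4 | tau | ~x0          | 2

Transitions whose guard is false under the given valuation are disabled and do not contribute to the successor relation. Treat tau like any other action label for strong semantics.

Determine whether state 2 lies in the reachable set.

Answer: UNREACHABLE

Working:
After dropping false guards: 7 live edges.
depth 0: {0}
depth 1: {1}  cumulative {0,1}
depth 2: {3}  cumulative {0,1,3}
depth 3: {4}  cumulative {0,1,3,4}
Reach set: {0,1,3,4}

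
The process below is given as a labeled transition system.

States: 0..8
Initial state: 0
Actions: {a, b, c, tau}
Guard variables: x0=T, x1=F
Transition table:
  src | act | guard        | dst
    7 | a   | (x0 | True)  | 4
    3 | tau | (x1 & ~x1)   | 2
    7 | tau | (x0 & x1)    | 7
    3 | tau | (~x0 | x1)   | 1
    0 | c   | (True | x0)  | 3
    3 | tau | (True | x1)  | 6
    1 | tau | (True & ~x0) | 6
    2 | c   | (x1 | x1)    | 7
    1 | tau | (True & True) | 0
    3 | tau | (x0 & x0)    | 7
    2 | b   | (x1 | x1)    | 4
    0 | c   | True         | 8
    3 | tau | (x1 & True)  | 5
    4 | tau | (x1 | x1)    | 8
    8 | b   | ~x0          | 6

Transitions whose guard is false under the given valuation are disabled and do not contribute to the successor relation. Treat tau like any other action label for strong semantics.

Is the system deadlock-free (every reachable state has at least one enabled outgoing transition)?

Reachable = {0,3,4,6,7,8}
  0: c→3  c→8  [2 exit(s)]
  3: tau→6  tau→7  [2 exit(s)]
  4: ∅  [deadlock]
  6: ∅  [deadlock]
  7: a→4  [1 exit(s)]
  8: ∅  [deadlock]
witness 4: c·tau·a

Answer: DEADLOCK at state 4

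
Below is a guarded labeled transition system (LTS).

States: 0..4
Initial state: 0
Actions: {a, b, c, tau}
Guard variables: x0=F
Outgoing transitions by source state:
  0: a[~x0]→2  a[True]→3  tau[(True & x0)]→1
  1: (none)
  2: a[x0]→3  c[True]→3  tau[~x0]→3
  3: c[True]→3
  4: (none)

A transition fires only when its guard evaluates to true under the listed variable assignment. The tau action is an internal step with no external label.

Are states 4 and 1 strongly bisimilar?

Answer: BISIMILAR

Trace:
Refine partition for ~:
  round 0: {{0,1,2,3,4}}
  round 1: {{0},{1,4},{2},{3}}
Fixed point at round 2; 4 class(es).
[4]={1,4}  [1]={1,4}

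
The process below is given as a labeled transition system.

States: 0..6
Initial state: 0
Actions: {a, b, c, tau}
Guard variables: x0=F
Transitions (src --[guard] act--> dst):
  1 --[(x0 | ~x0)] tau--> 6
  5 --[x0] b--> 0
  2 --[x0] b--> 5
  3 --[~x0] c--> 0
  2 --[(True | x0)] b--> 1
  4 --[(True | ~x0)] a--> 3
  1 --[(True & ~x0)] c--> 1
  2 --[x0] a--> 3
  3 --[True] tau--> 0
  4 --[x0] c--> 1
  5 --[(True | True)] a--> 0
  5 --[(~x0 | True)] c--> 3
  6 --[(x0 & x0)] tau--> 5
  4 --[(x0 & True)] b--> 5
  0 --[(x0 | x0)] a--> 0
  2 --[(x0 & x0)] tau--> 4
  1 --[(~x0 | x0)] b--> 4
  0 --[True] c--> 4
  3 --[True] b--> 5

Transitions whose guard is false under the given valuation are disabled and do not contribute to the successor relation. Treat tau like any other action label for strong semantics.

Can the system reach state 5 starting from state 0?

Guard filter leaves 11 enabled edge(s).
L0 = {0}
L1 = {4}  now seen {0,4}
L2 = {3}  now seen {0,3,4}
L3 = {5}  now seen {0,3,4,5}
Reach set: {0,3,4,5}
Path to 5: c·a·b

Answer: REACHABLE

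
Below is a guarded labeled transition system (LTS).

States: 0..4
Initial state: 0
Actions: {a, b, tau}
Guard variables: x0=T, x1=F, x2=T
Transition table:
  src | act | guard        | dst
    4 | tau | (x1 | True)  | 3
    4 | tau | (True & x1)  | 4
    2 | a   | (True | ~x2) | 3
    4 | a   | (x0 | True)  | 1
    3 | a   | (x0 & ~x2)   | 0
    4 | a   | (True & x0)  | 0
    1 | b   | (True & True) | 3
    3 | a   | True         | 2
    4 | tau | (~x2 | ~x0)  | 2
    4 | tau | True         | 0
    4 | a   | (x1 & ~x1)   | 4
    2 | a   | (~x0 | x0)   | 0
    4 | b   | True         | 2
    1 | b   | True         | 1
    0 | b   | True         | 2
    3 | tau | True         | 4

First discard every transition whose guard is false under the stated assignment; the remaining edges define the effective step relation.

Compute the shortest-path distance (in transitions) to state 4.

Answer: 3

Trace:
Breadth-first toward 4:
  L0 = {0}
  L1 = {2}
  L2 = {3}
  L3 = {4}
first hit 4 at d=3 via b·a·tau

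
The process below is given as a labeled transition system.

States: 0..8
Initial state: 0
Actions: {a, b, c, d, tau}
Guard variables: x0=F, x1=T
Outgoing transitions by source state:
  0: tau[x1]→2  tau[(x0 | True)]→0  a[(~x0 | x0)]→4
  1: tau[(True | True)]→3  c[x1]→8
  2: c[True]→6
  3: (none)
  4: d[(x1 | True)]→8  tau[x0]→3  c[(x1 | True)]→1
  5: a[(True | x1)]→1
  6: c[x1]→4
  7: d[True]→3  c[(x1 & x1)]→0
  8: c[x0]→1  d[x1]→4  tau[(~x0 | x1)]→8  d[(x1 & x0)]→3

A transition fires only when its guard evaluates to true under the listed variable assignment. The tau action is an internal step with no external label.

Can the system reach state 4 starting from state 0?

14 transition(s) survive guard evaluation.
Layer 0: {0}
Layer 1: {2,4}  total {0,2,4}
Layer 2: {1,6,8}  total {0,1,2,4,6,8}
Layer 3: {3}  total {0,1,2,3,4,6,8}
Reach set: {0,1,2,3,4,6,8}
trace reaching 4: a

Answer: REACHABLE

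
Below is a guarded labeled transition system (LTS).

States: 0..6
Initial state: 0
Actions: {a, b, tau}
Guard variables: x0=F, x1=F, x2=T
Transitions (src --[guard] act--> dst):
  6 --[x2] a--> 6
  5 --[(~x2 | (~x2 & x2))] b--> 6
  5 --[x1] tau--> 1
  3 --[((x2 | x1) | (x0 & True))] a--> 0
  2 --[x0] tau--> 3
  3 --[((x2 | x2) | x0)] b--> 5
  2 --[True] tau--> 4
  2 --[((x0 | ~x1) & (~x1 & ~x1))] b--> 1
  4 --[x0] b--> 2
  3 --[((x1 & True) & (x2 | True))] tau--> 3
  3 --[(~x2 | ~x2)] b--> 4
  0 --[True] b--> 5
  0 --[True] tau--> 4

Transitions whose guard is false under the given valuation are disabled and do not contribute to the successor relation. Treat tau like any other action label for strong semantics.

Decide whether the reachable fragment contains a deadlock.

Reach set: {0,4,5}
  0: b→5  tau→4  [2 exit(s)]
  4: ∅  [deadlock]
  5: ∅  [deadlock]
witness 4: tau

Answer: DEADLOCK at state 4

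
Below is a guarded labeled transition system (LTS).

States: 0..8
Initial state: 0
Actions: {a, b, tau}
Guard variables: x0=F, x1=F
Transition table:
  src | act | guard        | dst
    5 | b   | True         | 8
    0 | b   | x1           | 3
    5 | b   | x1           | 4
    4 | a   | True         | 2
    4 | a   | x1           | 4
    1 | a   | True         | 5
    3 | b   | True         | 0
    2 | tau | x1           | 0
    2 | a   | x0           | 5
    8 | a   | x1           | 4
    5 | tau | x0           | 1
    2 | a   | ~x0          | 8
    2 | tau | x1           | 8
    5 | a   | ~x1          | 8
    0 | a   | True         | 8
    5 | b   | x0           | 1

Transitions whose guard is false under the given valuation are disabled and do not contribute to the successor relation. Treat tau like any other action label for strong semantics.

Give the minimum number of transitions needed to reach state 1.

Answer: UNREACHABLE

Working:
Breadth-first toward 1:
  L0 = {0}
  L1 = {8}
1 never appears.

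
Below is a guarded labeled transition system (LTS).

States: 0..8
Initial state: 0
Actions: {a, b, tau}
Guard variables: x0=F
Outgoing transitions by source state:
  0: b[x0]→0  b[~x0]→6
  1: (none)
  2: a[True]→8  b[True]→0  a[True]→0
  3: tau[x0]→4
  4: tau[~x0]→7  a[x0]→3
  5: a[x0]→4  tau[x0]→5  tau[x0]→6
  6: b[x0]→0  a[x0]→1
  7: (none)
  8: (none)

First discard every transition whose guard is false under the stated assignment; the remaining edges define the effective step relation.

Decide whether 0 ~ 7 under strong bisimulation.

Bisimulation quotient by refinement:
  round 0: {{0,1,2,3,4,5,6,7,8}}
  round 1: {{0},{1,3,5,6,7,8},{2},{4}}
4 equivalence class(es) (converged in 2)
class of 0: {0}; class of 7: {1,3,5,6,7,8}

Answer: NOT BISIMILAR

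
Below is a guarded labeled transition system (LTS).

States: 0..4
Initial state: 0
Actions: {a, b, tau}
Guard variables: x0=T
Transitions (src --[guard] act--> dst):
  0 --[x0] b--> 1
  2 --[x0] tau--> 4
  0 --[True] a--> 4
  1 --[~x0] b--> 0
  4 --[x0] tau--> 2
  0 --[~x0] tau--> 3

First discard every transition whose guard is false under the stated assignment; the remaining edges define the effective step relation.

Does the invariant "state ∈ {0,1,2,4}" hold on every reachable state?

Safe = {0,1,2,4}
R = {0,1,2,4}
  0: safe
  1: safe
  2: safe
  4: safe

Answer: INVARIANT HOLDS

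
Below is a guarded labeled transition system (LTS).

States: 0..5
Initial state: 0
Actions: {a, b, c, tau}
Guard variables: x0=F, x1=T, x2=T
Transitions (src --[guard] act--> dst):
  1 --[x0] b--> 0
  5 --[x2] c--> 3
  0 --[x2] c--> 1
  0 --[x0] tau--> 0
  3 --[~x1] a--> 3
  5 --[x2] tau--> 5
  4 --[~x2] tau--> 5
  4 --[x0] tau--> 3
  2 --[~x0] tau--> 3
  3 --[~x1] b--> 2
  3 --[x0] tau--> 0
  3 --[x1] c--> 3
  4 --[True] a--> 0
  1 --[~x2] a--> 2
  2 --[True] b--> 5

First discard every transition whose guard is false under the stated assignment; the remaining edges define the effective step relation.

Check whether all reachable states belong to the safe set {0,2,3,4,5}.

Allowed set {0,2,3,4,5}
Reachable = {0,1}
  0: ✓
  1: VIOLATES
reach 1 via c — violates

Answer: INVARIANT VIOLATED at state 1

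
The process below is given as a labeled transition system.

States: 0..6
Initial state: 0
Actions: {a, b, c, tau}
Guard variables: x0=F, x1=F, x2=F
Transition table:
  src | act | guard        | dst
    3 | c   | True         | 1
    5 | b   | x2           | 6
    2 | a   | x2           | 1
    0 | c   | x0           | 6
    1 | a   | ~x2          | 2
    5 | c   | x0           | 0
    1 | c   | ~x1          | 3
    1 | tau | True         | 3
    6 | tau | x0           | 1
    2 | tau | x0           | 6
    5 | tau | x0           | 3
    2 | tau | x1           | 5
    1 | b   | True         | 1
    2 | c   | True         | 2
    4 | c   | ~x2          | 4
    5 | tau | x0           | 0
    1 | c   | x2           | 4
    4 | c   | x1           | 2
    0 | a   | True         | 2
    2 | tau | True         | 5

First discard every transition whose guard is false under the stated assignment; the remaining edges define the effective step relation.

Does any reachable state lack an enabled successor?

Answer: DEADLOCK at state 5

Analysis:
Reachable = {0,2,5}
  0: a→2  [deg 1]
  2: c→2  tau→5  [deg 2]
  5: ∅  [no exit]
Path to 5: a·tau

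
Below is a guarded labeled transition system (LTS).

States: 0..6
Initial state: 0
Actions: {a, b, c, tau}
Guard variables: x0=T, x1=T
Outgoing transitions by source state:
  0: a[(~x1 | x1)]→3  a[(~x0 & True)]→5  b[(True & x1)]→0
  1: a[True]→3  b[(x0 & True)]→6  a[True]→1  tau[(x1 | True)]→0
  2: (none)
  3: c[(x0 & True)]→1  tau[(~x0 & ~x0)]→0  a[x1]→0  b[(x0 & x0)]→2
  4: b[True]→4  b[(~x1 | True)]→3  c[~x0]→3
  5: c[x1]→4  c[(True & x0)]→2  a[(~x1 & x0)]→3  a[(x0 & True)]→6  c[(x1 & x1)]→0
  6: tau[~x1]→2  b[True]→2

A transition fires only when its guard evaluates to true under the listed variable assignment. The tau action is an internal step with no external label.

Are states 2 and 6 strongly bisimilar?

Answer: NOT BISIMILAR

Analysis:
Refine partition for ~:
  π0 = {{0,1,2,3,4,5,6}}
  π1 = {{0},{1},{2},{3},{4,6},{5}}
  π2 = {{0},{1},{2},{3},{4},{5},{6}}
Fixed point at round 3; 7 class(es).
2∈{2}, 6∈{6}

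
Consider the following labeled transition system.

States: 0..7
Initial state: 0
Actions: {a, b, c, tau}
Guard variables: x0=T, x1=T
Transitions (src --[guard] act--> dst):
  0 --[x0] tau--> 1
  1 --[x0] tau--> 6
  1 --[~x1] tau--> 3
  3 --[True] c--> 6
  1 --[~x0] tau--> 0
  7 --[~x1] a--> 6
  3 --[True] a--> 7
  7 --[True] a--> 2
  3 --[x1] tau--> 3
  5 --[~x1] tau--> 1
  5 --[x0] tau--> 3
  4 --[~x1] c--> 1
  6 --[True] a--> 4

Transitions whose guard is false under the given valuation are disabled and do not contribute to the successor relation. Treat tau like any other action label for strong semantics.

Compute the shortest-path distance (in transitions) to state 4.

BFS to 4:
  Layer 0: {0}
  Layer 1: {1}
  Layer 2: {6}
  Layer 3: {4}
4 enters at depth 3; path tau·tau·a

Answer: 3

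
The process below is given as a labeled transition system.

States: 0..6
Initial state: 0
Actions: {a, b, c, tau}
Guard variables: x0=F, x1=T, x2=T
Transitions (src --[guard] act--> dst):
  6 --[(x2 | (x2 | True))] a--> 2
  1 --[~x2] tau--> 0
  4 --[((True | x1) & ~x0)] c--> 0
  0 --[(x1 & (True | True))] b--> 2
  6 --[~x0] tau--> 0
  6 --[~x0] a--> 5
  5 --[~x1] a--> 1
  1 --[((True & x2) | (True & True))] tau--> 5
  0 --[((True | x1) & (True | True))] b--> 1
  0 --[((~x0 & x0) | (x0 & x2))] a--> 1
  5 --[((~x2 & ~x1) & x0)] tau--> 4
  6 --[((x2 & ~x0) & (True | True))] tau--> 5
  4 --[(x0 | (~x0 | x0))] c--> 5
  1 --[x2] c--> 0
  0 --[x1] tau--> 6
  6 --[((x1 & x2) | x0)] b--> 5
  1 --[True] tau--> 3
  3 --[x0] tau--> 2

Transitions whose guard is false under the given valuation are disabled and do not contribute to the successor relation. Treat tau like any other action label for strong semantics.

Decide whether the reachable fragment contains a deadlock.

Answer: DEADLOCK at state 2

Trace:
Reachable = {0,1,2,3,5,6}
  0: b→1  b→2  tau→6  [3 out]
  1: c→0  tau→3  tau→5  [3 out]
  2: ∅  [deadlock]
  3: ∅  [deadlock]
  5: ∅  [deadlock]
  6: a→2  a→5  b→5  tau→0  tau→5  [5 out]
trace reaching 2: b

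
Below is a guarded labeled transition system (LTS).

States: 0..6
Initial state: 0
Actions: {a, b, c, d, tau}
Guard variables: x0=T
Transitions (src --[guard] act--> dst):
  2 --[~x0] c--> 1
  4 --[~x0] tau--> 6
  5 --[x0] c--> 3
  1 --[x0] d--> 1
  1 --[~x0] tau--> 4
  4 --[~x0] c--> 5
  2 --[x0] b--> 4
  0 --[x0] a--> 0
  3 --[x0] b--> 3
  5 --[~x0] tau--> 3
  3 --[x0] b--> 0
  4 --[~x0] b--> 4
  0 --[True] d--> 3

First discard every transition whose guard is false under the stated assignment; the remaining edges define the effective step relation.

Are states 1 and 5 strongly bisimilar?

Refine partition for ~:
  round 0: {{0,1,2,3,4,5,6}}
  round 1: {{0},{1},{2,3},{4,6},{5}}
  round 2: {{0},{1},{2},{3},{4,6},{5}}
6 equivalence class(es) (converged in 3)
1∈{1}, 5∈{5}

Answer: NOT BISIMILAR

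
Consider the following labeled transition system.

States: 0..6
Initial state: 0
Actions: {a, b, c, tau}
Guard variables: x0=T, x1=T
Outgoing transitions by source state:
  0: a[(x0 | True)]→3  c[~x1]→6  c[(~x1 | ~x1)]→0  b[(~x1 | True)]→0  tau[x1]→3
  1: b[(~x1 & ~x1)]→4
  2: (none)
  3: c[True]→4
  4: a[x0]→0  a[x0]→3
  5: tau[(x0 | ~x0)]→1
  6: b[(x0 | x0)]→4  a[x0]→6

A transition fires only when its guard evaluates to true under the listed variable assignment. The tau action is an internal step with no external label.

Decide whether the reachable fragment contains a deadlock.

Answer: DEADLOCK-FREE

Working:
Reachable = {0,3,4}
  0: a→3  b→0  tau→3  [3 exit(s)]
  3: c→4  [1 exit(s)]
  4: a→0  a→3  [2 exit(s)]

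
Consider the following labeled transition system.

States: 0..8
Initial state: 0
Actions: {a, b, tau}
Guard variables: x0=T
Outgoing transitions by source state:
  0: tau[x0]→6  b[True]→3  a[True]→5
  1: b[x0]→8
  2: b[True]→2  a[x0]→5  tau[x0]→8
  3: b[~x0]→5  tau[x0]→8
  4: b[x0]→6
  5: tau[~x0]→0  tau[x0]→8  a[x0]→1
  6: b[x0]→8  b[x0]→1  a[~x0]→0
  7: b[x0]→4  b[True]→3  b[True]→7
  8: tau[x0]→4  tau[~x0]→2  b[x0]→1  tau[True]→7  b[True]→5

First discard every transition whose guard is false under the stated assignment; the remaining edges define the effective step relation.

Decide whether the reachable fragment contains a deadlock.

Reach set: {0,1,3,4,5,6,7,8}
  0: a→5  b→3  tau→6  [3 exit(s)]
  1: b→8  [1 exit(s)]
  3: tau→8  [1 exit(s)]
  4: b→6  [1 exit(s)]
  5: a→1  tau→8  [2 exit(s)]
  6: b→1  b→8  [2 exit(s)]
  7: b→3  b→4  b→7  [3 exit(s)]
  8: b→1  b→5  tau→4  tau→7  [4 exit(s)]

Answer: DEADLOCK-FREE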